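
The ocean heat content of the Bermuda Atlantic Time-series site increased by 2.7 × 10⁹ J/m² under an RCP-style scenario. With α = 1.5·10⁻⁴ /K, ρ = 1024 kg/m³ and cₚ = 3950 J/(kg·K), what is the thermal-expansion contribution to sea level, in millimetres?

about 100 mm

Δh = αQ/(ρcₚ) = 1.5×10⁻⁴ × 2.7×10⁹ / (1024 × 3950) ≈ 0.10013 m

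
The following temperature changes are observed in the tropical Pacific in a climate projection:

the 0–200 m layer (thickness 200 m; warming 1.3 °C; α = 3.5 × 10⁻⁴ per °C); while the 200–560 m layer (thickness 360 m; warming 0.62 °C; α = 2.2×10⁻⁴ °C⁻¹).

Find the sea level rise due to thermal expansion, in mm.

0–200 m: 200 × 1.3 × 3.5×10⁻⁴ = 0.09100 m
200–560 m: 0.62 × 360 × 2.2×10⁻⁴ = 0.049104 m
Δh = 0.09100 + 0.049104 = 0.140104 m ≈ 140 mm

about 140 mm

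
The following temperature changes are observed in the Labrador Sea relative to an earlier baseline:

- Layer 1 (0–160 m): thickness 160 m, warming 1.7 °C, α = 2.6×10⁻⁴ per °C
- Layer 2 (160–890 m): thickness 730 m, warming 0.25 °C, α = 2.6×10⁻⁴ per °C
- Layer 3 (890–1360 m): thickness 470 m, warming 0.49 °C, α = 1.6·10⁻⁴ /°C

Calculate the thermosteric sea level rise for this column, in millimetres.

Layer 1: 160 × 2.6×10⁻⁴ × 1.7 = 0.07072 m
160–890 m: 0.25 × 730 × 2.6×10⁻⁴ = 0.04745 m
890–1360 m: 470 × 1.6×10⁻⁴ × 0.49 = 0.036848 m
Δh = 0.07072 + 0.04745 + 0.036848 = 0.155018 m ≈ 155 mm

155 mm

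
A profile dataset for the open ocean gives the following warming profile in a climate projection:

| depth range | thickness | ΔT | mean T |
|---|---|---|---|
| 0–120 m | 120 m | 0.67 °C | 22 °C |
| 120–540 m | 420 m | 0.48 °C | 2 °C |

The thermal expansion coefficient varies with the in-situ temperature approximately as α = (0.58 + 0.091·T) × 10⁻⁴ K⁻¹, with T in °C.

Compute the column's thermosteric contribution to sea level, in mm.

36 mm of thermosteric rise

Layer 1: α = (0.58 + 0.091×22)×10⁻⁴ = 2.582×10⁻⁴ K⁻¹
Layer 2: α = (0.58 + 0.091×2)×10⁻⁴ = 0.762×10⁻⁴ K⁻¹
120 × 0.67 × 2.582×10⁻⁴ = 0.02075928 m
0.48 × 0.762×10⁻⁴ × 420 = 0.01536192 m
Δh = 0.02075928 + 0.01536192 = 0.0361212 m ≈ 36 mm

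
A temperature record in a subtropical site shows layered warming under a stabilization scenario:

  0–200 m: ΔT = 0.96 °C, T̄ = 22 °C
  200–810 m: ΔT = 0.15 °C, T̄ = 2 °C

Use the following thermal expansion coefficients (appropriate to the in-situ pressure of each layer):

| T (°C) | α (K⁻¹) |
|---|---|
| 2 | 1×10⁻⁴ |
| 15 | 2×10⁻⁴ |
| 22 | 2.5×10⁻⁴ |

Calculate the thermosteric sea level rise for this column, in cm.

Layer 1 at 22 °C → α = 2.5×10⁻⁴ K⁻¹
Layer 2 at 2 °C → α = 1×10⁻⁴ K⁻¹
0–200 m: 0.96 × 200 × 2.5×10⁻⁴ = 0.04800 m
1×10⁻⁴ × 610 × 0.15 = 0.00915 m
Δh = 0.04800 + 0.00915 = 0.05715 m

5.72 cm of thermosteric rise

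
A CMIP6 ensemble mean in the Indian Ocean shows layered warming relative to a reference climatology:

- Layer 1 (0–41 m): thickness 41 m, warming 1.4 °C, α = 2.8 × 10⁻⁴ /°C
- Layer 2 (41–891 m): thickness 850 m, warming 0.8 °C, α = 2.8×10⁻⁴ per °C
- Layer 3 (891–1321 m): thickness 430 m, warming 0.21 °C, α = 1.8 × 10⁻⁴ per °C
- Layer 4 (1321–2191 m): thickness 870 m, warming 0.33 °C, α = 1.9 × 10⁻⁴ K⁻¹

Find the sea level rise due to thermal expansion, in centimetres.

0–41 m: 1.4 × 41 × 2.8×10⁻⁴ = 0.016072 m
41–891 m: 0.8 × 850 × 2.8×10⁻⁴ = 0.19040 m
0.21 × 430 × 1.8×10⁻⁴ = 0.016254 m
1321–2191 m: 870 × 1.9×10⁻⁴ × 0.33 = 0.054549 m
Δh = 0.016072 + 0.19040 + 0.016254 + 0.054549 = 0.277275 m

27.7 cm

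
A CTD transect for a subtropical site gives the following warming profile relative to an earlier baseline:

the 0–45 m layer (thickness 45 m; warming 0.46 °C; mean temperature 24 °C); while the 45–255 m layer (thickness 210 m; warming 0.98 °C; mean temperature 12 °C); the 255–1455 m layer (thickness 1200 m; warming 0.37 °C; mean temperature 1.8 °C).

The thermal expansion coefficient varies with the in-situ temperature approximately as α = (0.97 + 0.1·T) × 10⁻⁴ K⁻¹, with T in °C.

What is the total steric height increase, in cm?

Layer 1: α = (0.97 + 0.1×24)×10⁻⁴ = 3.37×10⁻⁴ K⁻¹
Layer 2: α = (0.97 + 0.1×12)×10⁻⁴ = 2.17×10⁻⁴ K⁻¹
Layer 3: α = (0.97 + 0.1×1.8)×10⁻⁴ = 1.15×10⁻⁴ K⁻¹
0–45 m: 45 × 0.46 × 3.37×10⁻⁴ = 0.0069759 m
45–255 m: 2.17×10⁻⁴ × 0.98 × 210 = 0.0446586 m
Layer 3: 0.37 × 1200 × 1.15×10⁻⁴ = 0.05106 m
Δh = 0.0069759 + 0.0446586 + 0.05106 = 0.1026945 m

10.3 cm of thermosteric rise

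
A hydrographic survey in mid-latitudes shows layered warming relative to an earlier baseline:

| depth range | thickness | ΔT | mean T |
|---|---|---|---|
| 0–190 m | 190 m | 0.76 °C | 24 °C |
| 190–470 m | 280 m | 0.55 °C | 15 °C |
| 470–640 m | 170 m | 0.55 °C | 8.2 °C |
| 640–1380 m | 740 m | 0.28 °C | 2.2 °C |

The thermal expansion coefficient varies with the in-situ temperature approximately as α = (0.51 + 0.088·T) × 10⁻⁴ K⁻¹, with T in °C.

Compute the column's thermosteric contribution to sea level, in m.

Δh = 0.0921 m

Layer 1: α = (0.51 + 0.088×24)×10⁻⁴ = 2.622×10⁻⁴ K⁻¹
Layer 2: α = (0.51 + 0.088×15)×10⁻⁴ = 1.83×10⁻⁴ K⁻¹
Layer 3: α = (0.51 + 0.088×8.2)×10⁻⁴ = 1.2316×10⁻⁴ K⁻¹
Layer 4: α = (0.51 + 0.088×2.2)×10⁻⁴ = 0.7036×10⁻⁴ K⁻¹
0.76 × 2.622×10⁻⁴ × 190 = 0.03786168 m
Layer 2: 280 × 1.83×10⁻⁴ × 0.55 = 0.028182 m
470–640 m: 0.55 × 170 × 1.2316×10⁻⁴ = 0.01151546 m
640–1380 m: 0.7036×10⁻⁴ × 0.28 × 740 = 0.014578592 m
Δh = 0.03786168 + 0.028182 + 0.01151546 + 0.014578592 = 0.092137732 m ≈ 0.0921 m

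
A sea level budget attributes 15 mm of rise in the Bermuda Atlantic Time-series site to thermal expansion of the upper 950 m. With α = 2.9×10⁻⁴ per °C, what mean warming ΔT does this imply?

about 0.054 °C

ΔT = Δh/(αH) = 0.015 / (2.9×10⁻⁴ × 950) ≈ 0.05445 °C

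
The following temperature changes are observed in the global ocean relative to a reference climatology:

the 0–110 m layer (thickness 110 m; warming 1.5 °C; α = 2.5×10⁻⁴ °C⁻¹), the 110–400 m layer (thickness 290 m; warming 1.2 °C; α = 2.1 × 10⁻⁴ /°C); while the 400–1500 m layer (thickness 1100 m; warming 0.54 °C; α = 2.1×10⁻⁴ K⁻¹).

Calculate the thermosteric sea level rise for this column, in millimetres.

0–110 m: 2.5×10⁻⁴ × 110 × 1.5 = 0.04125 m
290 × 1.2 × 2.1×10⁻⁴ = 0.07308 m
400–1500 m: 1100 × 0.54 × 2.1×10⁻⁴ = 0.12474 m
Δh = 0.04125 + 0.07308 + 0.12474 = 0.23907 m

about 239 mm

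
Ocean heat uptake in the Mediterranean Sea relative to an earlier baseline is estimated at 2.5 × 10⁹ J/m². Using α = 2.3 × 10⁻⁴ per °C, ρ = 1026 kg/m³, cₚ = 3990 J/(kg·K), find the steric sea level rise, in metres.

Δh = αQ/(ρcₚ) = 2.3×10⁻⁴ × 2.5×10⁹ / (1026 × 3990) ≈ 0.14046 m

Δh ≈ 0.14 m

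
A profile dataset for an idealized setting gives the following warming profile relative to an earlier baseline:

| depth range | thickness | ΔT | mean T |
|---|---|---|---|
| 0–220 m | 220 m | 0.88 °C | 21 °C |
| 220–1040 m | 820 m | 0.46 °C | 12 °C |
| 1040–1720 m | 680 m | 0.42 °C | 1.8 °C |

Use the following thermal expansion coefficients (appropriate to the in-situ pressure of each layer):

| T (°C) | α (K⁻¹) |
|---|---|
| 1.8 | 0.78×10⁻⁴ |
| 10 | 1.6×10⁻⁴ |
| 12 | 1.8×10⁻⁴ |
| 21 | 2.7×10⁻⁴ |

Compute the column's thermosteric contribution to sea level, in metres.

Layer 1 at 21 °C → α = 2.7×10⁻⁴ K⁻¹
Layer 2 at 12 °C → α = 1.8×10⁻⁴ K⁻¹
Layer 3 at 1.8 °C → α = 0.78×10⁻⁴ K⁻¹
Layer 1: 220 × 2.7×10⁻⁴ × 0.88 = 0.052272 m
Layer 2: 1.8×10⁻⁴ × 820 × 0.46 = 0.067896 m
0.42 × 680 × 0.78×10⁻⁴ = 0.0222768 m
Δh = 0.052272 + 0.067896 + 0.0222768 = 0.1424448 m ≈ 0.14 m

0.14 m of thermosteric rise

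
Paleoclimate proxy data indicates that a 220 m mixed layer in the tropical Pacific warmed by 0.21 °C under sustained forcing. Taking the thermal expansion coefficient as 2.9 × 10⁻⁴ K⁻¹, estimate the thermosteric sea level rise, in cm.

Δh = αΔT·H = 2.9×10⁻⁴ × 0.21 × 220 = 0.013398 m

1.34 cm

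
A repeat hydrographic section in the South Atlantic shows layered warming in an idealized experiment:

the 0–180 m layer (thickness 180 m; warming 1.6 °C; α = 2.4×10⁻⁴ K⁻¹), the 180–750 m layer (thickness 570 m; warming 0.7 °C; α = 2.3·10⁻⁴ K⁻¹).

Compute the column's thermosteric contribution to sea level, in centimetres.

Layer 1: 1.6 × 2.4×10⁻⁴ × 180 = 0.06912 m
180–750 m: 2.3×10⁻⁴ × 0.7 × 570 = 0.09177 m
Δh = 0.06912 + 0.09177 = 0.16089 m

16 cm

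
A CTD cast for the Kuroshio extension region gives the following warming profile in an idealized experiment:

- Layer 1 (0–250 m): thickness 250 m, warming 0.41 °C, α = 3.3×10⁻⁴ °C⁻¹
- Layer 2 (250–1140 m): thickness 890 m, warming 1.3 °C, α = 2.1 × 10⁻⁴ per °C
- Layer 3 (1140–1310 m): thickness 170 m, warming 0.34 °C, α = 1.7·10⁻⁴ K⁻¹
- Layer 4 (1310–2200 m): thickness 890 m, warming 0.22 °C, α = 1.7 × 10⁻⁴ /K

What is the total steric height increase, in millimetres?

Δh = 320 mm

3.3×10⁻⁴ × 250 × 0.41 = 0.033825 m
1.3 × 2.1×10⁻⁴ × 890 = 0.24297 m
Layer 3: 0.34 × 1.7×10⁻⁴ × 170 = 0.009826 m
1.7×10⁻⁴ × 0.22 × 890 = 0.033286 m
Δh = 0.033825 + 0.24297 + 0.009826 + 0.033286 = 0.319907 m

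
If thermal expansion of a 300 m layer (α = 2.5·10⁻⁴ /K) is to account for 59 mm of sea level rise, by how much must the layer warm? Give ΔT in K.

0.787 K

ΔT = Δh/(αH) = 0.059 / (2.5×10⁻⁴ × 300) ≈ 0.7867 K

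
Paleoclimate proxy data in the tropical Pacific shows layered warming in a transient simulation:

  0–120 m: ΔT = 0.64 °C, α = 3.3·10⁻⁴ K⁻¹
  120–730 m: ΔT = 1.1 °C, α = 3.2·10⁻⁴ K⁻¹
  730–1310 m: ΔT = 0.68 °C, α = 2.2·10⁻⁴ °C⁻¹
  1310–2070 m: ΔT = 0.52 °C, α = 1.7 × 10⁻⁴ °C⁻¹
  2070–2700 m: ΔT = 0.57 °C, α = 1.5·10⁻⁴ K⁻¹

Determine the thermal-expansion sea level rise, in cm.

45 cm of thermosteric rise

Layer 1: 0.64 × 120 × 3.3×10⁻⁴ = 0.025344 m
Layer 2: 1.1 × 3.2×10⁻⁴ × 610 = 0.21472 m
580 × 0.68 × 2.2×10⁻⁴ = 0.086768 m
0.52 × 760 × 1.7×10⁻⁴ = 0.067184 m
Layer 5: 0.57 × 1.5×10⁻⁴ × 630 = 0.053865 m
Δh = 0.025344 + 0.21472 + 0.086768 + 0.067184 + 0.053865 = 0.447881 m ≈ 45 cm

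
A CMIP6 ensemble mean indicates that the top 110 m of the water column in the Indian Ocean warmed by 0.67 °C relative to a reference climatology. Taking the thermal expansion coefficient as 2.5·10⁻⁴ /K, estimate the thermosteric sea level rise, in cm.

Δh = αΔT·H = 2.5×10⁻⁴ × 0.67 × 110 = 0.018425 m

Δh = 1.84 cm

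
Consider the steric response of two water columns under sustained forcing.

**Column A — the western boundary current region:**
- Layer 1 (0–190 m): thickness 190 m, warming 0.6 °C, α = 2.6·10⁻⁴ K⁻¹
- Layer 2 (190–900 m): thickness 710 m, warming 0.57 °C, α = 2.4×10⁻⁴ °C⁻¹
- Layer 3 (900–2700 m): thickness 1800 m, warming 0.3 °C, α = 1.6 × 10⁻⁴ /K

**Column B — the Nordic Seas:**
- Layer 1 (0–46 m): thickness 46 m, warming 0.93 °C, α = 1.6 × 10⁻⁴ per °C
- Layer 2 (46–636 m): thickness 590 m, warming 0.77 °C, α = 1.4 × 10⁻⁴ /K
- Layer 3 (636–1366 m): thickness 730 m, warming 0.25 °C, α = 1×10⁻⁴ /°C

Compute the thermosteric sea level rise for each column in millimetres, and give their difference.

A: 210 mm; B: 89 mm; difference 120 mm

A 0–190 m: 2.6×10⁻⁴ × 190 × 0.6 = 0.02964 m
A Layer 2: 0.57 × 710 × 2.4×10⁻⁴ = 0.097128 m
A Layer 3: 0.3 × 1.6×10⁻⁴ × 1800 = 0.08640 m
A total: 0.213168 m
B 0–46 m: 0.93 × 46 × 1.6×10⁻⁴ = 0.0068448 m
B Layer 2: 0.77 × 1.4×10⁻⁴ × 590 = 0.063602 m
B 730 × 0.25 × 1×10⁻⁴ = 0.01825 m
B total: 0.0886968 m
Difference: 0.213168 − 0.0886968 = 0.1244712 m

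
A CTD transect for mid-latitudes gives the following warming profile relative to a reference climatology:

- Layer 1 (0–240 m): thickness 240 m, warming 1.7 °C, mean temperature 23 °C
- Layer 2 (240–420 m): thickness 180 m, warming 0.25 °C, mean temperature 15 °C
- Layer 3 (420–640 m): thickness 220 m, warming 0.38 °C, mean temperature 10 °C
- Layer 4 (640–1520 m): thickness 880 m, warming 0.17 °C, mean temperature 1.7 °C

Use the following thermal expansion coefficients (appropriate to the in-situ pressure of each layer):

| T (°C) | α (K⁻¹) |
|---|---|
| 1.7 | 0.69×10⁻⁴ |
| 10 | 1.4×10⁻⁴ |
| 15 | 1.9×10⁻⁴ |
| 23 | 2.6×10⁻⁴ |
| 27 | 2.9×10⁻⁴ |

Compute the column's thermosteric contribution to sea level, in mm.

about 140 mm

Layer 1 at 23 °C → α = 2.6×10⁻⁴ K⁻¹
Layer 2 at 15 °C → α = 1.9×10⁻⁴ K⁻¹
Layer 3 at 10 °C → α = 1.4×10⁻⁴ K⁻¹
Layer 4 at 1.7 °C → α = 0.69×10⁻⁴ K⁻¹
2.6×10⁻⁴ × 240 × 1.7 = 0.10608 m
0.25 × 1.9×10⁻⁴ × 180 = 0.00855 m
420–640 m: 220 × 0.38 × 1.4×10⁻⁴ = 0.011704 m
Layer 4: 880 × 0.69×10⁻⁴ × 0.17 = 0.0103224 m
Δh = 0.10608 + 0.00855 + 0.011704 + 0.0103224 = 0.1366564 m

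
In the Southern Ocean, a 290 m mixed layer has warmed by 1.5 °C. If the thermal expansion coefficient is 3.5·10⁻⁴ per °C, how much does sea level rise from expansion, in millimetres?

Δh = αΔT·H = 3.5×10⁻⁴ × 1.5 × 290 = 0.15225 m

Δh = 152 mm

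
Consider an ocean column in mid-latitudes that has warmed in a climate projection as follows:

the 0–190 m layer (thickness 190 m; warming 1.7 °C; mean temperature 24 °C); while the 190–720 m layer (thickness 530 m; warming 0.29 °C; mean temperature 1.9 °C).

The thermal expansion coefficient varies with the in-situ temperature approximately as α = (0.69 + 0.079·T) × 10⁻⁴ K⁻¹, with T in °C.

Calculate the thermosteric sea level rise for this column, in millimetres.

96 mm

Layer 1: α = (0.69 + 0.079×24)×10⁻⁴ = 2.586×10⁻⁴ K⁻¹
Layer 2: α = (0.69 + 0.079×1.9)×10⁻⁴ = 0.8401×10⁻⁴ K⁻¹
0–190 m: 1.7 × 2.586×10⁻⁴ × 190 = 0.0835278 m
190–720 m: 0.8401×10⁻⁴ × 0.29 × 530 = 0.012912337 m
Δh = 0.0835278 + 0.012912337 = 0.096440137 m ≈ 96 mm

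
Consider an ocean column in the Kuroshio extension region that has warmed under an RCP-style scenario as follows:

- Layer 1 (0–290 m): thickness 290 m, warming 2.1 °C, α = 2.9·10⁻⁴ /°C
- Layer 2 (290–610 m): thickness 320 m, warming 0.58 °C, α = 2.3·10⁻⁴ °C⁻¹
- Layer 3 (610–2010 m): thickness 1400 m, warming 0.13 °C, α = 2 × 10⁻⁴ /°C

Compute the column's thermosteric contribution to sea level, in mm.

0–290 m: 2.9×10⁻⁴ × 290 × 2.1 = 0.17661 m
290–610 m: 320 × 2.3×10⁻⁴ × 0.58 = 0.042688 m
Layer 3: 1400 × 0.13 × 2×10⁻⁴ = 0.03640 m
Δh = 0.17661 + 0.042688 + 0.03640 = 0.255698 m ≈ 260 mm

about 260 mm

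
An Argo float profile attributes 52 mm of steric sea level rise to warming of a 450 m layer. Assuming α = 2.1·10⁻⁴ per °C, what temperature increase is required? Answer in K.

about 0.55 K

ΔT = Δh/(αH) = 0.052 / (2.1×10⁻⁴ × 450) ≈ 0.5503 K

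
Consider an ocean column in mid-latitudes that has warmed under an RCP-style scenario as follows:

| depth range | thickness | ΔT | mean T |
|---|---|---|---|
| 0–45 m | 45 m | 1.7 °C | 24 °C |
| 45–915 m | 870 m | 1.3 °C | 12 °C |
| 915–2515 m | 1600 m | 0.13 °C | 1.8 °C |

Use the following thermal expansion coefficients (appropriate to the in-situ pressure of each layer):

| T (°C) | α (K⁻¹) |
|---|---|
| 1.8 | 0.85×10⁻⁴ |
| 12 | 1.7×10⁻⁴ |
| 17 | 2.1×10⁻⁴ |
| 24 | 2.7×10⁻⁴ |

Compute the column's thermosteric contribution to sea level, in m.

Layer 1 at 24 °C → α = 2.7×10⁻⁴ K⁻¹
Layer 2 at 12 °C → α = 1.7×10⁻⁴ K⁻¹
Layer 3 at 1.8 °C → α = 0.85×10⁻⁴ K⁻¹
0–45 m: 1.7 × 2.7×10⁻⁴ × 45 = 0.020655 m
45–915 m: 1.7×10⁻⁴ × 1.3 × 870 = 0.19227 m
Layer 3: 0.85×10⁻⁴ × 0.13 × 1600 = 0.01768 m
Δh = 0.020655 + 0.19227 + 0.01768 = 0.230605 m

0.231 m of thermosteric rise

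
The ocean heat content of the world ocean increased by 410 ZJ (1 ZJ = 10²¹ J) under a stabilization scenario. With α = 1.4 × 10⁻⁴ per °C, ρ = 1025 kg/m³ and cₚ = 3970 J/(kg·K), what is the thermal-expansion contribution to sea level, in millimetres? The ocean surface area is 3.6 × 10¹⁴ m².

Δh ≈ 39.2 mm

Per unit area: Q = 410×10²¹ / (3.6×10¹⁴) ≈ 1.139×10⁹ J/m²
Δh = αQ/(ρcₚ) = 1.4×10⁻⁴ × 1.139×10⁹ / (1025 × 3970) ≈ 0.039187 m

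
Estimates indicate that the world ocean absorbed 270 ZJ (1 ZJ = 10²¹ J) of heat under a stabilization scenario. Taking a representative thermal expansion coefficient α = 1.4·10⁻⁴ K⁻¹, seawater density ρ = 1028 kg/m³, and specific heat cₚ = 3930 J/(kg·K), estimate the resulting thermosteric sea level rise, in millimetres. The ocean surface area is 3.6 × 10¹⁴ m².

Δh = 26 mm

Per unit area: Q = 270×10²¹ / (3.6×10¹⁴) = 7.5×10⁸ J/m²
Δh = αQ/(ρcₚ) = 1.4×10⁻⁴ × 7.5×10⁸ / (1028 × 3930) ≈ 0.02599 m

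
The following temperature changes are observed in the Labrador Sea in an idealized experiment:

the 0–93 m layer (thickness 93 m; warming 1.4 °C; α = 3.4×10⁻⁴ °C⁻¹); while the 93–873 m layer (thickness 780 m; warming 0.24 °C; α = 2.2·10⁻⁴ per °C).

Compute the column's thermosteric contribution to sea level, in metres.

0.0855 m of thermosteric rise

1.4 × 3.4×10⁻⁴ × 93 = 0.044268 m
93–873 m: 0.24 × 780 × 2.2×10⁻⁴ = 0.041184 m
Δh = 0.044268 + 0.041184 = 0.085452 m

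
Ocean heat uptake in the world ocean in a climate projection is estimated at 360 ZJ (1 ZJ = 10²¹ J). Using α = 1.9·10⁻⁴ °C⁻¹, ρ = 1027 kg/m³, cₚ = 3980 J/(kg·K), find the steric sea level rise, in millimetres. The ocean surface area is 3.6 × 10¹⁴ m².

Per unit area: Q = 360×10²¹ / (3.6×10¹⁴) = 1×10⁹ J/m²
Δh = αQ/(ρcₚ) = 1.9×10⁻⁴ × 1×10⁹ / (1027 × 3980) ≈ 0.046484 m

Δh ≈ 46.5 mm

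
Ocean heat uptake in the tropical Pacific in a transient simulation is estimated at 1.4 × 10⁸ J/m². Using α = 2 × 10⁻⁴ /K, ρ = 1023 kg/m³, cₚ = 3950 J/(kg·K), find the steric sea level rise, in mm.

Δh = αQ/(ρcₚ) = 2×10⁻⁴ × 1.4×10⁸ / (1023 × 3950) ≈ 0.0069292 m

Δh ≈ 6.93 mm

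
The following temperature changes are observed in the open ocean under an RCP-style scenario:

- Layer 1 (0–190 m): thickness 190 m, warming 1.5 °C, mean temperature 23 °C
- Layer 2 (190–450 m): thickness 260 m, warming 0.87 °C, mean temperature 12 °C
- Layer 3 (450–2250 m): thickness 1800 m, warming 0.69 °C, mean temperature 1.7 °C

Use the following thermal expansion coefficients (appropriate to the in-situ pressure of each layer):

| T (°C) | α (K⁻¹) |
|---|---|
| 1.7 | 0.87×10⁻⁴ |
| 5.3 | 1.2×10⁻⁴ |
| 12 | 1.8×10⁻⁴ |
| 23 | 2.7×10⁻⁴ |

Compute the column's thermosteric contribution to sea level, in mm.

Layer 1 at 23 °C → α = 2.7×10⁻⁴ K⁻¹
Layer 2 at 12 °C → α = 1.8×10⁻⁴ K⁻¹
Layer 3 at 1.7 °C → α = 0.87×10⁻⁴ K⁻¹
Layer 1: 190 × 1.5 × 2.7×10⁻⁴ = 0.07695 m
Layer 2: 260 × 0.87 × 1.8×10⁻⁴ = 0.040716 m
1800 × 0.87×10⁻⁴ × 0.69 = 0.108054 m
Δh = 0.07695 + 0.040716 + 0.108054 = 0.22572 m

about 226 mm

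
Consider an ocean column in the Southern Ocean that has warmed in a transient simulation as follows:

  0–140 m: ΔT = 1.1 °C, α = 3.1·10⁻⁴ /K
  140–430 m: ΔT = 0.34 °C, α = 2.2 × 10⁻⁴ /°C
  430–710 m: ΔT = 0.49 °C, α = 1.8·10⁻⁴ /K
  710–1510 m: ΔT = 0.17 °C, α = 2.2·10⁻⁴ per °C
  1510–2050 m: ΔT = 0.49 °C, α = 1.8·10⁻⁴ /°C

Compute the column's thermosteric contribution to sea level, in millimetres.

140 × 1.1 × 3.1×10⁻⁴ = 0.04774 m
Layer 2: 290 × 2.2×10⁻⁴ × 0.34 = 0.021692 m
280 × 0.49 × 1.8×10⁻⁴ = 0.024696 m
710–1510 m: 2.2×10⁻⁴ × 0.17 × 800 = 0.02992 m
1510–2050 m: 0.49 × 1.8×10⁻⁴ × 540 = 0.047628 m
Δh = 0.04774 + 0.021692 + 0.024696 + 0.02992 + 0.047628 = 0.171676 m

172 mm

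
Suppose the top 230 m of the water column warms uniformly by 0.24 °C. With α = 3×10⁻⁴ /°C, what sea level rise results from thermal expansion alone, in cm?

Δh = αΔT·H = 3×10⁻⁴ × 0.24 × 230 = 0.01656 m

1.66 cm of thermosteric rise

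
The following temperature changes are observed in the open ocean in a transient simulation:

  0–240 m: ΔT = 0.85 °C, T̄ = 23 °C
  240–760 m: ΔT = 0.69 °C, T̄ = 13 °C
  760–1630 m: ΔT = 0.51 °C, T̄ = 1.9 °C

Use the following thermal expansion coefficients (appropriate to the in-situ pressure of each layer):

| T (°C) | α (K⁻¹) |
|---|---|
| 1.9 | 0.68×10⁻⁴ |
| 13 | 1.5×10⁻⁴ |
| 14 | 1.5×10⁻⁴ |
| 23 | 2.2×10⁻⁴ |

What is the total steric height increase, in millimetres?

Layer 1 at 23 °C → α = 2.2×10⁻⁴ K⁻¹
Layer 2 at 13 °C → α = 1.5×10⁻⁴ K⁻¹
Layer 3 at 1.9 °C → α = 0.68×10⁻⁴ K⁻¹
2.2×10⁻⁴ × 240 × 0.85 = 0.04488 m
240–760 m: 520 × 0.69 × 1.5×10⁻⁴ = 0.05382 m
760–1630 m: 0.51 × 0.68×10⁻⁴ × 870 = 0.0301716 m
Δh = 0.04488 + 0.05382 + 0.0301716 = 0.1288716 m ≈ 129 mm

129 mm of thermosteric rise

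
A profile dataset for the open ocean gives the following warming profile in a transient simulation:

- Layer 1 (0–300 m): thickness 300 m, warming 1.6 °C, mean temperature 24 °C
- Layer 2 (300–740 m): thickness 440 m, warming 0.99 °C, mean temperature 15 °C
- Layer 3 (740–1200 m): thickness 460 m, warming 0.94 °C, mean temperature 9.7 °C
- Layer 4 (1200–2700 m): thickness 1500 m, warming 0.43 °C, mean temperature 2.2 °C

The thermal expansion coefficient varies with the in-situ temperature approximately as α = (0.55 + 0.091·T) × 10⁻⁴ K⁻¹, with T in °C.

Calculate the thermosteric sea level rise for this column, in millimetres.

Δh = 320 mm

Layer 1: α = (0.55 + 0.091×24)×10⁻⁴ = 2.734×10⁻⁴ K⁻¹
Layer 2: α = (0.55 + 0.091×15)×10⁻⁴ = 1.915×10⁻⁴ K⁻¹
Layer 3: α = (0.55 + 0.091×9.7)×10⁻⁴ = 1.4327×10⁻⁴ K⁻¹
Layer 4: α = (0.55 + 0.091×2.2)×10⁻⁴ = 0.7502×10⁻⁴ K⁻¹
Layer 1: 2.734×10⁻⁴ × 300 × 1.6 = 0.131232 m
300–740 m: 440 × 0.99 × 1.915×10⁻⁴ = 0.0834174 m
1.4327×10⁻⁴ × 0.94 × 460 = 0.061949948 m
1200–2700 m: 1500 × 0.43 × 0.7502×10⁻⁴ = 0.0483879 m
Δh = 0.131232 + 0.0834174 + 0.061949948 + 0.0483879 = 0.324987248 m ≈ 320 mm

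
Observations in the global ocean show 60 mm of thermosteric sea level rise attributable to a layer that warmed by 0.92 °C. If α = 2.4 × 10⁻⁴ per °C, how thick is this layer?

about 270 m

H = Δh/(αΔT) = 0.06 / (2.4×10⁻⁴ × 0.92) ≈ 271.7 m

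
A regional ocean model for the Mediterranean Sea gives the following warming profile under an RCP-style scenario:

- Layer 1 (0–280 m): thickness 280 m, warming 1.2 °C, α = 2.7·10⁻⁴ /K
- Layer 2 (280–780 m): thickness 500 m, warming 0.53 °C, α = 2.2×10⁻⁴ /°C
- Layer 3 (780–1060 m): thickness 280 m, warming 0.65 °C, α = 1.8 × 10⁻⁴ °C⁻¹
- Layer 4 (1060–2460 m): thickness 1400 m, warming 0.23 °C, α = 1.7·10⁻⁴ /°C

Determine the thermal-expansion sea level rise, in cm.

Layer 1: 2.7×10⁻⁴ × 1.2 × 280 = 0.09072 m
280–780 m: 0.53 × 500 × 2.2×10⁻⁴ = 0.05830 m
1.8×10⁻⁴ × 0.65 × 280 = 0.03276 m
1400 × 1.7×10⁻⁴ × 0.23 = 0.05474 m
Δh = 0.09072 + 0.05830 + 0.03276 + 0.05474 = 0.23652 m

23.7 cm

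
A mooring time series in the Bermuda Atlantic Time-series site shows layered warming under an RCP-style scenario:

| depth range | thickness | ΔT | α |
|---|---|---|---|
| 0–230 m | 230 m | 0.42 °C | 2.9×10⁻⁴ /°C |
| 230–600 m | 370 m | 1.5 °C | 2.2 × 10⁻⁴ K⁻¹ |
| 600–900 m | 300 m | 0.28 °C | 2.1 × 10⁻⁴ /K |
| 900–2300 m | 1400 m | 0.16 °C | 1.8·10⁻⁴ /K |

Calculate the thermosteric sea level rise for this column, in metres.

230 × 0.42 × 2.9×10⁻⁴ = 0.028014 m
Layer 2: 2.2×10⁻⁴ × 370 × 1.5 = 0.12210 m
2.1×10⁻⁴ × 300 × 0.28 = 0.01764 m
900–2300 m: 1400 × 1.8×10⁻⁴ × 0.16 = 0.04032 m
Δh = 0.028014 + 0.12210 + 0.01764 + 0.04032 = 0.208074 m

Δh ≈ 0.21 m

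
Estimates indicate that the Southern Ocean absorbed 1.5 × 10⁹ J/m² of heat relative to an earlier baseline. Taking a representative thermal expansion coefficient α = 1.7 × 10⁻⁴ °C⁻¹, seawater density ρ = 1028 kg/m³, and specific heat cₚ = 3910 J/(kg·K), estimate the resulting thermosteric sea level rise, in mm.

Δh = αQ/(ρcₚ) = 1.7×10⁻⁴ × 1.5×10⁹ / (1028 × 3910) ≈ 0.063441 m

about 63.4 mm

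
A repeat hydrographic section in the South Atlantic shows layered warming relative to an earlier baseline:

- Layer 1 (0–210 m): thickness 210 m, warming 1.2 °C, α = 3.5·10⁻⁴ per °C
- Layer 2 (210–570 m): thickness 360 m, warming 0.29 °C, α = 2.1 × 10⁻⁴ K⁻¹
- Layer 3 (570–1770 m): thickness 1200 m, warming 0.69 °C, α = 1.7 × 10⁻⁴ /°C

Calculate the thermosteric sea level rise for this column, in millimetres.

Layer 1: 1.2 × 3.5×10⁻⁴ × 210 = 0.08820 m
210–570 m: 0.29 × 2.1×10⁻⁴ × 360 = 0.021924 m
570–1770 m: 1.7×10⁻⁴ × 1200 × 0.69 = 0.14076 m
Δh = 0.08820 + 0.021924 + 0.14076 = 0.250884 m ≈ 251 mm

251 mm of thermosteric rise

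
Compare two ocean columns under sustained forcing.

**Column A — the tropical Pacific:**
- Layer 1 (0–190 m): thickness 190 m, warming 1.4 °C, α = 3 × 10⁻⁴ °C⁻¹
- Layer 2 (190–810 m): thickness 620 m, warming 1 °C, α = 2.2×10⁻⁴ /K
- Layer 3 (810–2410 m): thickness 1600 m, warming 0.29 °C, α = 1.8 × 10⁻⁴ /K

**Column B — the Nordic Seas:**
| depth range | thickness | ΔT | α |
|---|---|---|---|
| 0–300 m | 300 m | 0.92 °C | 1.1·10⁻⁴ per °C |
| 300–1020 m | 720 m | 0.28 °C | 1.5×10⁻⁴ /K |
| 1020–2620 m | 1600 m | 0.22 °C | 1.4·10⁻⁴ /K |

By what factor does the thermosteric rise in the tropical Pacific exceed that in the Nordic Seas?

2.7

A 1.4 × 190 × 3×10⁻⁴ = 0.07980 m
A 190–810 m: 2.2×10⁻⁴ × 620 × 1 = 0.13640 m
A Layer 3: 1.8×10⁻⁴ × 1600 × 0.29 = 0.08352 m
A total: 0.29972 m
B Layer 1: 300 × 0.92 × 1.1×10⁻⁴ = 0.03036 m
B 300–1020 m: 0.28 × 720 × 1.5×10⁻⁴ = 0.03024 m
B 1.4×10⁻⁴ × 1600 × 0.22 = 0.04928 m
B total: 0.10988 m
Ratio: 0.29972 / 0.10988 ≈ 2.728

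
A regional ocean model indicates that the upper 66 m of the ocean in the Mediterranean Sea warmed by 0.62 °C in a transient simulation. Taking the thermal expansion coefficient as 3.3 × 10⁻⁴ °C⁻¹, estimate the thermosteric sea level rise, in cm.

Δh = 1.35 cm

Δh = αΔT·H = 3.3×10⁻⁴ × 0.62 × 66 = 0.0135036 m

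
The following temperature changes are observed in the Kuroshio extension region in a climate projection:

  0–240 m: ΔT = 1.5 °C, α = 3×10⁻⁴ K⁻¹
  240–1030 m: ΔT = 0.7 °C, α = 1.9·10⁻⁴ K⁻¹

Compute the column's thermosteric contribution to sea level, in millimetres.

Δh ≈ 210 mm

240 × 1.5 × 3×10⁻⁴ = 0.10800 m
790 × 0.7 × 1.9×10⁻⁴ = 0.10507 m
Δh = 0.10800 + 0.10507 = 0.21307 m ≈ 210 mm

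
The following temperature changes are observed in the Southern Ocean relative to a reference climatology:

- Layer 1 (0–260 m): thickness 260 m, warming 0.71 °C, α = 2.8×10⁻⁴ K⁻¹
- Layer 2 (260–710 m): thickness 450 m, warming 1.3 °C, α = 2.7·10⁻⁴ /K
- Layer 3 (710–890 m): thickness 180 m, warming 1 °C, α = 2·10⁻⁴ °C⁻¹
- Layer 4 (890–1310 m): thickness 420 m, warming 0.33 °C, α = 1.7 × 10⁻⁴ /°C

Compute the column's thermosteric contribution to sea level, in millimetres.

0–260 m: 2.8×10⁻⁴ × 0.71 × 260 = 0.051688 m
260–710 m: 450 × 2.7×10⁻⁴ × 1.3 = 0.15795 m
Layer 3: 1 × 180 × 2×10⁻⁴ = 0.03600 m
Layer 4: 0.33 × 420 × 1.7×10⁻⁴ = 0.023562 m
Δh = 0.051688 + 0.15795 + 0.03600 + 0.023562 = 0.26920 m

270 mm of thermosteric rise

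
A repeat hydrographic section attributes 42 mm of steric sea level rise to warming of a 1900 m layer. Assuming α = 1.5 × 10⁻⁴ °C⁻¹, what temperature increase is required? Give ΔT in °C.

ΔT = Δh/(αH) = 0.042 / (1.5×10⁻⁴ × 1900) ≈ 0.1474 °C

0.147 °C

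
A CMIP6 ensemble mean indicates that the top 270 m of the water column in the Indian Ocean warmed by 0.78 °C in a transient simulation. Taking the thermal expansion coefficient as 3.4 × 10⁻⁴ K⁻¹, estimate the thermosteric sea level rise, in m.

Δh = αΔT·H = 3.4×10⁻⁴ × 0.78 × 270 = 0.071604 m

0.0716 m of thermosteric rise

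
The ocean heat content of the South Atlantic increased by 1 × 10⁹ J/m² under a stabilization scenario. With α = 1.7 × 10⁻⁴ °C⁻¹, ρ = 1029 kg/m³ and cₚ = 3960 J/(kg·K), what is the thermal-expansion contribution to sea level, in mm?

Δh = αQ/(ρcₚ) = 1.7×10⁻⁴ × 1×10⁹ / (1029 × 3960) ≈ 0.041719 m

42 mm of thermosteric rise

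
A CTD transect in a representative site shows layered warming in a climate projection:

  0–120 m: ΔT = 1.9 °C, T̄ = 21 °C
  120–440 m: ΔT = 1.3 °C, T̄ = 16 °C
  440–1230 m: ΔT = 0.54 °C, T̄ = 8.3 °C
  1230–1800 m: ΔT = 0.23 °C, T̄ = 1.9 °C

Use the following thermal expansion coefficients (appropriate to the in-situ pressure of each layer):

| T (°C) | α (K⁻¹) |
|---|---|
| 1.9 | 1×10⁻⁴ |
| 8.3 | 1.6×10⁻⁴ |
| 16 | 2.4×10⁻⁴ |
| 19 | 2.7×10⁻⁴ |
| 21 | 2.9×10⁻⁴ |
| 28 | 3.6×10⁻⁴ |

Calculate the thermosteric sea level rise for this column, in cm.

Δh = 24.7 cm

Layer 1 at 21 °C → α = 2.9×10⁻⁴ K⁻¹
Layer 2 at 16 °C → α = 2.4×10⁻⁴ K⁻¹
Layer 3 at 8.3 °C → α = 1.6×10⁻⁴ K⁻¹
Layer 4 at 1.9 °C → α = 1×10⁻⁴ K⁻¹
1.9 × 120 × 2.9×10⁻⁴ = 0.06612 m
120–440 m: 2.4×10⁻⁴ × 1.3 × 320 = 0.09984 m
440–1230 m: 790 × 1.6×10⁻⁴ × 0.54 = 0.068256 m
1×10⁻⁴ × 570 × 0.23 = 0.01311 m
Δh = 0.06612 + 0.09984 + 0.068256 + 0.01311 = 0.247326 m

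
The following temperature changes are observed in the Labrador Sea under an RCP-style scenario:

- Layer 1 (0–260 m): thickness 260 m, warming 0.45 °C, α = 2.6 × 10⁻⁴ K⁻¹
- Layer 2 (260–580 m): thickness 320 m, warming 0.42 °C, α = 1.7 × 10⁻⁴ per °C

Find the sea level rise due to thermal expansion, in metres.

0.0533 m of thermosteric rise

0.45 × 260 × 2.6×10⁻⁴ = 0.03042 m
260–580 m: 320 × 0.42 × 1.7×10⁻⁴ = 0.022848 m
Δh = 0.03042 + 0.022848 = 0.053268 m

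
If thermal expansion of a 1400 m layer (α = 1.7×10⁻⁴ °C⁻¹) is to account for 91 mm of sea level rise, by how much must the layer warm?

ΔT = Δh/(αH) = 0.091 / (1.7×10⁻⁴ × 1400) ≈ 0.3824 K

0.38 K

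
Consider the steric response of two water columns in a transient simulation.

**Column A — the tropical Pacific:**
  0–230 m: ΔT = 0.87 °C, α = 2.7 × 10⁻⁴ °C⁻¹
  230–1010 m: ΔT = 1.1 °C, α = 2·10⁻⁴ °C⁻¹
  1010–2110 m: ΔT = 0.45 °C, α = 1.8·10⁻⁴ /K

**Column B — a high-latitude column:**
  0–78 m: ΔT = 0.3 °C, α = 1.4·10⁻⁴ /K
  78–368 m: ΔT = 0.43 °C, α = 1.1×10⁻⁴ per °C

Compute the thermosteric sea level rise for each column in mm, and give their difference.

Δh_A ≈ 315 mm, Δh_B ≈ 17.0 mm; difference ≈ 298 mm

A Layer 1: 230 × 0.87 × 2.7×10⁻⁴ = 0.054027 m
A 2×10⁻⁴ × 1.1 × 780 = 0.17160 m
A Layer 3: 0.45 × 1.8×10⁻⁴ × 1100 = 0.08910 m
A total: 0.314727 m
B 0–78 m: 0.3 × 1.4×10⁻⁴ × 78 = 0.003276 m
B 78–368 m: 0.43 × 1.1×10⁻⁴ × 290 = 0.013717 m
B total: 0.016993 m
Difference: 0.314727 − 0.016993 = 0.297734 m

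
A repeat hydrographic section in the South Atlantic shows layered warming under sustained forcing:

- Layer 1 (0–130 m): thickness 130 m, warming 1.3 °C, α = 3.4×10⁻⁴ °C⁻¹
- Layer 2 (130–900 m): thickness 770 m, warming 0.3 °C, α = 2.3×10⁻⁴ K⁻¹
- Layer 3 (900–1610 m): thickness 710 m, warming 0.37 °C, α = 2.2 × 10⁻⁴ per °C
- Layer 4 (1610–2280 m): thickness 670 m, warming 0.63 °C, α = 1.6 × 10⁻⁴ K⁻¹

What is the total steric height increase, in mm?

240 mm of thermosteric rise

0–130 m: 3.4×10⁻⁴ × 130 × 1.3 = 0.05746 m
2.3×10⁻⁴ × 770 × 0.3 = 0.05313 m
0.37 × 2.2×10⁻⁴ × 710 = 0.057794 m
1.6×10⁻⁴ × 670 × 0.63 = 0.067536 m
Δh = 0.05746 + 0.05313 + 0.057794 + 0.067536 = 0.23592 m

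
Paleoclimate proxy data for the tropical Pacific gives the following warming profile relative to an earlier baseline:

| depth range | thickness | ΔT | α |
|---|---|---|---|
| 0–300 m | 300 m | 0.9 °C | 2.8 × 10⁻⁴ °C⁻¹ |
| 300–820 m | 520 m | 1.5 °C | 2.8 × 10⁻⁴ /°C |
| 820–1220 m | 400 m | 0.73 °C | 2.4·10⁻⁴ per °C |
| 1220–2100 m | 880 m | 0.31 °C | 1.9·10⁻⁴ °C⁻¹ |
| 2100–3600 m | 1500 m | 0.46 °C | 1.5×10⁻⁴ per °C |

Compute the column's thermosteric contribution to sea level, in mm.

520 mm

0–300 m: 300 × 0.9 × 2.8×10⁻⁴ = 0.07560 m
Layer 2: 1.5 × 2.8×10⁻⁴ × 520 = 0.21840 m
820–1220 m: 2.4×10⁻⁴ × 0.73 × 400 = 0.07008 m
0.31 × 1.9×10⁻⁴ × 880 = 0.051832 m
2100–3600 m: 0.46 × 1.5×10⁻⁴ × 1500 = 0.10350 m
Δh = 0.07560 + 0.21840 + 0.07008 + 0.051832 + 0.10350 = 0.519412 m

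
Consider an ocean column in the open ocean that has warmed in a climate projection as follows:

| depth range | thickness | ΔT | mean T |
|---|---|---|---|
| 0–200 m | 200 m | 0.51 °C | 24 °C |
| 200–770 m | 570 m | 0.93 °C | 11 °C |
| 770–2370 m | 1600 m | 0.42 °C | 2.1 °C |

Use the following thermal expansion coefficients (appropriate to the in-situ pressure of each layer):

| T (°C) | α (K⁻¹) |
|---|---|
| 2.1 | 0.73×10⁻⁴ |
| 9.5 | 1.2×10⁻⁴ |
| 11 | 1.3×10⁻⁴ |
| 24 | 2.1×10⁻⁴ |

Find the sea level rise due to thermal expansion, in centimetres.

13.9 cm of thermosteric rise

Layer 1 at 24 °C → α = 2.1×10⁻⁴ K⁻¹
Layer 2 at 11 °C → α = 1.3×10⁻⁴ K⁻¹
Layer 3 at 2.1 °C → α = 0.73×10⁻⁴ K⁻¹
0.51 × 2.1×10⁻⁴ × 200 = 0.02142 m
Layer 2: 570 × 1.3×10⁻⁴ × 0.93 = 0.068913 m
770–2370 m: 0.73×10⁻⁴ × 0.42 × 1600 = 0.049056 m
Δh = 0.02142 + 0.068913 + 0.049056 = 0.139389 m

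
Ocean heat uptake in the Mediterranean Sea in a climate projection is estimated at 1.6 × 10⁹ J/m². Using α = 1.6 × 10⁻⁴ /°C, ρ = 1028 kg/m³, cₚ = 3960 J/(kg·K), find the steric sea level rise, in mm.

Δh = αQ/(ρcₚ) = 1.6×10⁻⁴ × 1.6×10⁹ / (1028 × 3960) ≈ 0.062886 m

Δh = 62.9 mm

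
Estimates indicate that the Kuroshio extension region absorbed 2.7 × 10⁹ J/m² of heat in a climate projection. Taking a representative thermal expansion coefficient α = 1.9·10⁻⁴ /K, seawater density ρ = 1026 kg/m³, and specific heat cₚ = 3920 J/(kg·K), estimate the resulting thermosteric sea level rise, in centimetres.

Δh = αQ/(ρcₚ) = 1.9×10⁻⁴ × 2.7×10⁹ / (1026 × 3920) ≈ 0.12755 m

about 13 cm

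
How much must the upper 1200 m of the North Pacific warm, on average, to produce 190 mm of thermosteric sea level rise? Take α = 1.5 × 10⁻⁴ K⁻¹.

1.1 K

ΔT = Δh/(αH) = 0.19 / (1.5×10⁻⁴ × 1200) ≈ 1.056 K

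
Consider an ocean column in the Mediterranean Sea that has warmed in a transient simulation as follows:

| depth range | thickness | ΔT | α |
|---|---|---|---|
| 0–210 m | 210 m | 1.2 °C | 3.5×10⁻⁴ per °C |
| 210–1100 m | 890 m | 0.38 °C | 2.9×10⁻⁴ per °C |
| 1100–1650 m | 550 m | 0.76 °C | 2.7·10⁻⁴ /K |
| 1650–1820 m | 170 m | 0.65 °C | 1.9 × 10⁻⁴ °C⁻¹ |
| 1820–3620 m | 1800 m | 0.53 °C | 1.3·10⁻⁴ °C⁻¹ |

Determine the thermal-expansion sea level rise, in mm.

about 444 mm

Layer 1: 3.5×10⁻⁴ × 210 × 1.2 = 0.08820 m
Layer 2: 890 × 0.38 × 2.9×10⁻⁴ = 0.098078 m
1100–1650 m: 550 × 2.7×10⁻⁴ × 0.76 = 0.11286 m
Layer 4: 170 × 1.9×10⁻⁴ × 0.65 = 0.020995 m
Layer 5: 1800 × 0.53 × 1.3×10⁻⁴ = 0.12402 m
Δh = 0.08820 + 0.098078 + 0.11286 + 0.020995 + 0.12402 = 0.444153 m ≈ 444 mm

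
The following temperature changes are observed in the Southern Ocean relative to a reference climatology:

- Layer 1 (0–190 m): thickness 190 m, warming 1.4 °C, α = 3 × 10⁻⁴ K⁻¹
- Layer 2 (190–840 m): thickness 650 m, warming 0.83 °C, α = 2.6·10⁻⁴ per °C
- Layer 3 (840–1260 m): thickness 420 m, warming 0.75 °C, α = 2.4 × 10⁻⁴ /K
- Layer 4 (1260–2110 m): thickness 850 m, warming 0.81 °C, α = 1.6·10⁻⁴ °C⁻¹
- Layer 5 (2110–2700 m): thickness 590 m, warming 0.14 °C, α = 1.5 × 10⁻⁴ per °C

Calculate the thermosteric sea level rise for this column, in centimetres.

about 41.8 cm

Layer 1: 190 × 3×10⁻⁴ × 1.4 = 0.07980 m
190–840 m: 0.83 × 650 × 2.6×10⁻⁴ = 0.14027 m
Layer 3: 0.75 × 2.4×10⁻⁴ × 420 = 0.07560 m
0.81 × 850 × 1.6×10⁻⁴ = 0.11016 m
2110–2700 m: 1.5×10⁻⁴ × 590 × 0.14 = 0.01239 m
Δh = 0.07980 + 0.14027 + 0.07560 + 0.11016 + 0.01239 = 0.41822 m ≈ 41.8 cm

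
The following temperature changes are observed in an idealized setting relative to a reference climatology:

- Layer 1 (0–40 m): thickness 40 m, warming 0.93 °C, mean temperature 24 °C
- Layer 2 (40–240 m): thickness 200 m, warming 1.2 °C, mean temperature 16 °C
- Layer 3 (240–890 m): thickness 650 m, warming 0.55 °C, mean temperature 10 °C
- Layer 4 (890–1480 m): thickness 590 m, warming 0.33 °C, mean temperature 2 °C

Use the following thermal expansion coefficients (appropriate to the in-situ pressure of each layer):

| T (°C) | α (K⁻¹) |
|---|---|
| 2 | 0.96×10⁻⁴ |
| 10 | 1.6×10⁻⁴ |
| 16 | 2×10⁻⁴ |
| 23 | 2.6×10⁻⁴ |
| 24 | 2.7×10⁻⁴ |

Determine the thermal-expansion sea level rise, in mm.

Δh = 134 mm

Layer 1 at 24 °C → α = 2.7×10⁻⁴ K⁻¹
Layer 2 at 16 °C → α = 2×10⁻⁴ K⁻¹
Layer 3 at 10 °C → α = 1.6×10⁻⁴ K⁻¹
Layer 4 at 2 °C → α = 0.96×10⁻⁴ K⁻¹
0–40 m: 0.93 × 2.7×10⁻⁴ × 40 = 0.010044 m
40–240 m: 2×10⁻⁴ × 200 × 1.2 = 0.04800 m
650 × 1.6×10⁻⁴ × 0.55 = 0.05720 m
890–1480 m: 590 × 0.96×10⁻⁴ × 0.33 = 0.0186912 m
Δh = 0.010044 + 0.04800 + 0.05720 + 0.0186912 = 0.1339352 m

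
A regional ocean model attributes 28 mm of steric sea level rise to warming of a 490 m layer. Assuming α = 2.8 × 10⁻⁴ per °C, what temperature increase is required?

about 0.20 °C

ΔT = Δh/(αH) = 0.028 / (2.8×10⁻⁴ × 490) ≈ 0.2041 °C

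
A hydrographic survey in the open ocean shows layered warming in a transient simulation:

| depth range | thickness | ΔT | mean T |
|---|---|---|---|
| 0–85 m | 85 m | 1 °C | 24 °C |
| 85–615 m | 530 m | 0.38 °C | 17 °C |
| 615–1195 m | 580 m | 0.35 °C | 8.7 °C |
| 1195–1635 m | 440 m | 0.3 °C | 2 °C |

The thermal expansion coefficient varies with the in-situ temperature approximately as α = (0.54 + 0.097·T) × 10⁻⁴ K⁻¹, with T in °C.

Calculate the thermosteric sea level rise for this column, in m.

Layer 1: α = (0.54 + 0.097×24)×10⁻⁴ = 2.868×10⁻⁴ K⁻¹
Layer 2: α = (0.54 + 0.097×17)×10⁻⁴ = 2.189×10⁻⁴ K⁻¹
Layer 3: α = (0.54 + 0.097×8.7)×10⁻⁴ = 1.3839×10⁻⁴ K⁻¹
Layer 4: α = (0.54 + 0.097×2)×10⁻⁴ = 0.734×10⁻⁴ K⁻¹
Layer 1: 2.868×10⁻⁴ × 1 × 85 = 0.024378 m
2.189×10⁻⁴ × 530 × 0.38 = 0.04408646 m
580 × 1.3839×10⁻⁴ × 0.35 = 0.02809317 m
0.734×10⁻⁴ × 440 × 0.3 = 0.0096888 m
Δh = 0.024378 + 0.04408646 + 0.02809317 + 0.0096888 = 0.10624643 m

Δh ≈ 0.106 m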